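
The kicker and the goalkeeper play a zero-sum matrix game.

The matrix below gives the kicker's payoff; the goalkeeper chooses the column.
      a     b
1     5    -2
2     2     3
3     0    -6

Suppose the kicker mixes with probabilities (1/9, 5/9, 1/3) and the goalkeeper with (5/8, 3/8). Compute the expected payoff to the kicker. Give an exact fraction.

5/6

Against (5/8, 3/8), each row's expected payoff is 1: 19/8; 2: 19/8; 3: -9/4.
Taking the (1/9, 5/9, 1/3)-weighted average: (1/9)·(19/8) + (5/9)·(19/8) + (1/3)·(-9/4) = 5/6.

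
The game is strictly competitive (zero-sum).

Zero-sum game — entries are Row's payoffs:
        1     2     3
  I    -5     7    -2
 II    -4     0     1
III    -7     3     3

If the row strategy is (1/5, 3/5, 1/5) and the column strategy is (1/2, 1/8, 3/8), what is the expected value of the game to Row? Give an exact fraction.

Against (1/2, 1/8, 3/8), each row's expected payoff is I: -19/8; II: -13/8; III: -2.
Taking the (1/5, 3/5, 1/5)-weighted average: (1/5)·(-19/8) + (3/5)·(-13/8) + (1/5)·(-2) = -37/20.

-37/20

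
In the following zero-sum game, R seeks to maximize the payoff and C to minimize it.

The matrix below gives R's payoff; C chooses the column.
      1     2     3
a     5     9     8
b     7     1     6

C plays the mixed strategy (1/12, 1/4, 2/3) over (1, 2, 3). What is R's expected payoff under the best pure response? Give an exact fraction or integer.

a: (5)·(1/12) + (9)·(1/4) + (8)·(2/3) = 8.
b: (7)·(1/12) + (1)·(1/4) + (6)·(2/3) = 29/6.
The best pure response is a with expected payoff 8.

8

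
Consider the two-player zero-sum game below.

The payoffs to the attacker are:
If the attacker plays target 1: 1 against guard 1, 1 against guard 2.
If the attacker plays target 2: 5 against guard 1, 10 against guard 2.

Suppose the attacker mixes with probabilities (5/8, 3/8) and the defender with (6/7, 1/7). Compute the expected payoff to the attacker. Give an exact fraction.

155/56

Against (6/7, 1/7), each row's expected payoff is target 1: 1; target 2: 40/7.
Taking the (5/8, 3/8)-weighted average: (5/8)·(1) + (3/8)·(40/7) = 155/56.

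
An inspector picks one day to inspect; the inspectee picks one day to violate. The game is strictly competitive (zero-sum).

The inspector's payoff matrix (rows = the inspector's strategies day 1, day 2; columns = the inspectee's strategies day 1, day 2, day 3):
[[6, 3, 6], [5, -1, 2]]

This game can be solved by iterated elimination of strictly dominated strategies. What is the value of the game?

3

Column day 3 is strictly dominated by day 2 for the inspectee (3<6, -1<2); eliminate day 3.
Column day 1 is strictly dominated by day 2 for the inspectee (3<6, -1<5); eliminate day 1.
Row day 2 is strictly dominated by row day 1 (3>-1); eliminate day 2.
Only (day 1, day 2) remains, with payoff 3.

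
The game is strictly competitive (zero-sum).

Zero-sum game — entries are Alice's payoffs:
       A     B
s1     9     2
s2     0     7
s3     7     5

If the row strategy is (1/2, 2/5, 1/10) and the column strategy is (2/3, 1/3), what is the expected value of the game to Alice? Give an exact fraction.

49/10

Against (2/3, 1/3), each row's expected payoff is s1: 20/3; s2: 7/3; s3: 19/3.
Taking the (1/2, 2/5, 1/10)-weighted average: (1/2)·(20/3) + (2/5)·(7/3) + (1/10)·(19/3) = 49/10.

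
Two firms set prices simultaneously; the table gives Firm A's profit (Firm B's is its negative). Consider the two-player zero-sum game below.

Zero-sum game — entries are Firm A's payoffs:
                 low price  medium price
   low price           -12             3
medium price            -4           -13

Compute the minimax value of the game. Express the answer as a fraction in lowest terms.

-7

Row minima are -12 and -13, so Firm A's maximin is -12; column maxima are -4 and 3, so Firm B's minimax is -4. These differ, so the equilibrium is in mixed strategies.
Let Firm A play low price with probability p. Firm B is indifferent when −12p − 4(1−p) = 3p − 13(1−p), giving p = 3/8.
Let Firm B play low price with probability q. Firm A is indifferent when −12q + 3(1−q) = −4q − 13(1−q), giving q = 2/3.
The value is -12·(2/3) + (3)·(1/3) = -7.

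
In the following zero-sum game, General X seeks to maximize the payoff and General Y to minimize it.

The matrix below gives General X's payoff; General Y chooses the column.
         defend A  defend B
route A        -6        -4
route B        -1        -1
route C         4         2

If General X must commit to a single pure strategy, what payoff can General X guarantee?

2

The worst-case payoff for each row is route A: -6, route B: -1, route C: 2.
The best of these is 2.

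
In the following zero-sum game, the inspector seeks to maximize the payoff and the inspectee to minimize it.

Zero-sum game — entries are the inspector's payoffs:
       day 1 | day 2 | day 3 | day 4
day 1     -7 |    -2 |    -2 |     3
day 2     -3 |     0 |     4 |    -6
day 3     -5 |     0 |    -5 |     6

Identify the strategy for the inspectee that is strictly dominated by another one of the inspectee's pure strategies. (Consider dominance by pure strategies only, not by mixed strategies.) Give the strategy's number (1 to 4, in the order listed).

2

The inspectee prefers columns that give the inspector less. Compare day 2 with day 1: -7 < -2, -3 < 0, -5 < 0.
So day 1 strictly dominates day 2 for the inspectee; day 2 is strictly dominated.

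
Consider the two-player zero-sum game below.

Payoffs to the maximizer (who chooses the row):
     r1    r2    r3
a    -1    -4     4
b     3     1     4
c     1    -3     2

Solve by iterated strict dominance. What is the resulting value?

Column r3 is strictly dominated by r1 for the minimizer (-1<4, 3<4, 1<2); eliminate r3.
Column r1 is strictly dominated by r2 for the minimizer (-4<-1, 1<3, -3<1); eliminate r1.
Row a is strictly dominated by row b (1>-4); eliminate a.
Row c is strictly dominated by row b (1>-3); eliminate c.
Only (b, r2) remains, with payoff 1.

1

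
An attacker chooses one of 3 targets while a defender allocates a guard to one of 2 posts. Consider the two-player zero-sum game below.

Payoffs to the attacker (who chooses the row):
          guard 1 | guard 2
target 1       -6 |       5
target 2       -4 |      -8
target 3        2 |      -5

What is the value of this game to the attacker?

-10/9

Row target 2 is strictly dominated by row target 3, so the attacker never plays it.
The remaining 2×2 game on (target 1, target 3) × (guard 1, guard 2) has no saddle point. Let the attacker play target 1 with probability p; indifference gives −6p + 2(1−p) = 5p − 5(1−p), so p = 7/18.
Similarly the defender's optimal q on guard 1 is 5/9, and the value is -6·(5/9) + (5)·(4/9) = -10/9.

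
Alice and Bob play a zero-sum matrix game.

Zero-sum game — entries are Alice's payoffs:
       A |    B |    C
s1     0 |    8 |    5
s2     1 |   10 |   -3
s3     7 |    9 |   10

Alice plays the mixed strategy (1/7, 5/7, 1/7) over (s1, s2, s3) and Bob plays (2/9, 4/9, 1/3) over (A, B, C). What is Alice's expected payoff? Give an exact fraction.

Against (2/9, 4/9, 1/3), each row's expected payoff is s1: 47/9; s2: 11/3; s3: 80/9.
Taking the (1/7, 5/7, 1/7)-weighted average: (1/7)·(47/9) + (5/7)·(11/3) + (1/7)·(80/9) = 292/63.

292/63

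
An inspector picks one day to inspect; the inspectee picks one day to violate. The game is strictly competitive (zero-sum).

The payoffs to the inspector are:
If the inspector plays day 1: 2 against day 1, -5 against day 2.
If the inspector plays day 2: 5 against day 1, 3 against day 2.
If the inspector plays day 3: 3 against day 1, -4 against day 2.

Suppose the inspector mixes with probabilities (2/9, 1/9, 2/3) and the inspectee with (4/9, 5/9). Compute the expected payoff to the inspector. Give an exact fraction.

Against (4/9, 5/9), each row's expected payoff is day 1: -17/9; day 2: 35/9; day 3: -8/9.
Taking the (2/9, 1/9, 2/3)-weighted average: (2/9)·(-17/9) + (1/9)·(35/9) + (2/3)·(-8/9) = -47/81.

-47/81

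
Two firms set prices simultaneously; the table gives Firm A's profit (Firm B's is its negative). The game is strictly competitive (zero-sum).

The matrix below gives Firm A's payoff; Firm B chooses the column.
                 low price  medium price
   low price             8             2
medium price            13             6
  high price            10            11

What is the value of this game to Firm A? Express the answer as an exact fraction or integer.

Row low price is strictly dominated by row medium price, so Firm A never plays it.
The remaining 2×2 game on (medium price, high price) × (low price, medium price) has no saddle point. Let Firm A play medium price with probability p; indifference gives 13p + 10(1−p) = 6p + 11(1−p), so p = 1/8.
Similarly Firm B's optimal q on low price is 5/8, and the value is 13·(5/8) + (6)·(3/8) = 83/8.

83/8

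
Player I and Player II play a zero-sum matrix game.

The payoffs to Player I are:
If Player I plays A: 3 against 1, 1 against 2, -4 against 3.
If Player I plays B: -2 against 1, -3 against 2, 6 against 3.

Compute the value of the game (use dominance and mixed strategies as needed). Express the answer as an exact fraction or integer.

-3/7

Column 1 is strictly dominated by 2 for Player II (it gives Player I more in every row).
The remaining 2×2 game on (A, B) × (2, 3) has no saddle point. Let Player I play A with probability p; indifference gives p − 3(1−p) = −4p + 6(1−p), so p = 9/14.
Similarly Player II's optimal q on 2 is 5/7, and the value is 1·(5/7) + (-4)·(2/7) = -3/7.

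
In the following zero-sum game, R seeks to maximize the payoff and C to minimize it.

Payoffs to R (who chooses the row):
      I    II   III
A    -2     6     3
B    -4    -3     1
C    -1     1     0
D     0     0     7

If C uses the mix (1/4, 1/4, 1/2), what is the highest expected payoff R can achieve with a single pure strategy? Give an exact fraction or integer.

7/2

A: (-2)·(1/4) + (6)·(1/4) + (3)·(1/2) = 5/2.
B: (-4)·(1/4) + (-3)·(1/4) + (1)·(1/2) = -5/4.
C: (-1)·(1/4) + (1)·(1/4) + (0)·(1/2) = 0.
D: (0)·(1/4) + (0)·(1/4) + (7)·(1/2) = 7/2.
The best pure response is D with expected payoff 7/2.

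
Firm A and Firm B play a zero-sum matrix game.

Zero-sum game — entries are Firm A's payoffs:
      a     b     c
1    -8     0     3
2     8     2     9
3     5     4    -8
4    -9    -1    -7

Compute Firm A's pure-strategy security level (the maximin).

The worst-case payoff for each row is 1: -8, 2: 2, 3: -8, 4: -9.
The best of these is 2.

2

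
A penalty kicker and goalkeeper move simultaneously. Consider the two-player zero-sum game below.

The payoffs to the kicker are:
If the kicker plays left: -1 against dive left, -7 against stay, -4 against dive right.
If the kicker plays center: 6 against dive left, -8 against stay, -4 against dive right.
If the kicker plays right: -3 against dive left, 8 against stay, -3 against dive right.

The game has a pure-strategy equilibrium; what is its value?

Row minima: -7, -8, -3 → the kicker's maximin is -3.
Column maxima: 6, 8, -3 → the goalkeeper's minimax is -3.
They coincide at (right, dive right), so the value is -3.

-3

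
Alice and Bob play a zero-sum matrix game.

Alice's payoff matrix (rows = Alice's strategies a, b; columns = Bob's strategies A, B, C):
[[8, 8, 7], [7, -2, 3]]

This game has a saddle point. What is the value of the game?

7

Row minima: 7, -2 → Alice's maximin is 7.
Column maxima: 8, 8, 7 → Bob's minimax is 7.
They coincide at (a, C), so the value is 7.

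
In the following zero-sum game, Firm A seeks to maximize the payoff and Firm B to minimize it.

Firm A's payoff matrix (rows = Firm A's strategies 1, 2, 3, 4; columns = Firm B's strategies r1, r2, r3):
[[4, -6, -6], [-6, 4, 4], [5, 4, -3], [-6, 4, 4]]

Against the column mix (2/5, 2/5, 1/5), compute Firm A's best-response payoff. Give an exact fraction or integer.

3

1: (4)·(2/5) + (-6)·(2/5) + (-6)·(1/5) = -2.
2: (-6)·(2/5) + (4)·(2/5) + (4)·(1/5) = 0.
3: (5)·(2/5) + (4)·(2/5) + (-3)·(1/5) = 3.
4: (-6)·(2/5) + (4)·(2/5) + (4)·(1/5) = 0.
The best pure response is 3 with expected payoff 3.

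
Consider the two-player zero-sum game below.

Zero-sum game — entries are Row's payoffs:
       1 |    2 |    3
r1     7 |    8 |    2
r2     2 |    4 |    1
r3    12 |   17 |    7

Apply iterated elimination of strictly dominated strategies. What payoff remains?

Row r1 is strictly dominated by row r3 (12>7, 17>8, 7>2); eliminate r1.
Row r2 is strictly dominated by row r3 (12>2, 17>4, 7>1); eliminate r2.
Column 1 is strictly dominated by 3 for Column (7<12); eliminate 1.
Column 2 is strictly dominated by 3 for Column (7<17); eliminate 2.
Only (r3, 3) remains, with payoff 7.

7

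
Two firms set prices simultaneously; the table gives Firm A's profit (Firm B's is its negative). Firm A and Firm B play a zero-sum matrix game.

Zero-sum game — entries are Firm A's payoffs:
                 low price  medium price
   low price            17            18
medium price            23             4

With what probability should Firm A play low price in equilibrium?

19/20

Row minima are 17 and 4, so Firm A's maximin is 17; column maxima are 23 and 18, so Firm B's minimax is 18. These differ, so the equilibrium is in mixed strategies.
Let Firm A play low price with probability p. Firm B is indifferent when 17p + 23(1−p) = 18p + 4(1−p), giving p = 19/20.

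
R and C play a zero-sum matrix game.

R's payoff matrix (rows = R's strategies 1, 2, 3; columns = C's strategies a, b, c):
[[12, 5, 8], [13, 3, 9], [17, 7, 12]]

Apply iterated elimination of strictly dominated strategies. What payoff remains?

7

Row 2 is strictly dominated by row 3 (17>13, 7>3, 12>9); eliminate 2.
Column a is strictly dominated by b for C (5<12, 7<17); eliminate a.
Column c is strictly dominated by b for C (5<8, 7<12); eliminate c.
Row 1 is strictly dominated by row 3 (7>5); eliminate 1.
Only (3, b) remains, with payoff 7.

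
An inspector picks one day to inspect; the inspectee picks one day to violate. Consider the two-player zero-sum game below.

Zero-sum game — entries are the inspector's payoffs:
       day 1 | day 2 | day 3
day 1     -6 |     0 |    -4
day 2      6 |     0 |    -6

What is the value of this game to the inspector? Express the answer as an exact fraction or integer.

-30/7

Column day 2 is strictly dominated by day 3 for the inspectee (it gives the inspector more in every row).
The remaining 2×2 game on (day 1, day 2) × (day 1, day 3) has no saddle point. Let the inspector play day 1 with probability p; indifference gives −6p + 6(1−p) = −4p − 6(1−p), so p = 6/7.
Similarly the inspectee's optimal q on day 1 is 1/7, and the value is -6·(1/7) + (-4)·(6/7) = -30/7.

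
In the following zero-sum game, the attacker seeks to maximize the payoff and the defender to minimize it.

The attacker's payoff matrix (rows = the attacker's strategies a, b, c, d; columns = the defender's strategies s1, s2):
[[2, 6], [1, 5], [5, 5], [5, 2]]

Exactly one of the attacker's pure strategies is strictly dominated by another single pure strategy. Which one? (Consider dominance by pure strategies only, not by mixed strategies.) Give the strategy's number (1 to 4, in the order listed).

Compare b with a: 2 > 1, 6 > 5.
So a strictly dominates b for the attacker; b is strictly dominated.

2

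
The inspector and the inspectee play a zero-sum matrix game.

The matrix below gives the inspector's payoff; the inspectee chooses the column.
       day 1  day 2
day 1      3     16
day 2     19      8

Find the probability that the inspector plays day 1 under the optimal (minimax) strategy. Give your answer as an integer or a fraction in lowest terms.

Row minima are 3 and 8, so the inspector's maximin is 8; column maxima are 19 and 16, so the inspectee's minimax is 16. These differ, so the equilibrium is in mixed strategies.
Let the inspector play day 1 with probability p. The inspectee is indifferent when 3p + 19(1−p) = 16p + 8(1−p), giving p = 11/24.

11/24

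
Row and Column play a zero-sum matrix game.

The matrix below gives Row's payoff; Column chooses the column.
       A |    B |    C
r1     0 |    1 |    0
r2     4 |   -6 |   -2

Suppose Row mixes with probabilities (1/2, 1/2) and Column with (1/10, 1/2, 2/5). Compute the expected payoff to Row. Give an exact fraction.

-29/20

Against (1/10, 1/2, 2/5), each row's expected payoff is r1: 1/2; r2: -17/5.
Taking the (1/2, 1/2)-weighted average: (1/2)·(1/2) + (1/2)·(-17/5) = -29/20.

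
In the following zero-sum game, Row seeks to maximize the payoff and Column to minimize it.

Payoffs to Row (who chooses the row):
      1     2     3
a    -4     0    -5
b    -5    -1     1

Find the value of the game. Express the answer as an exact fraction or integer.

-29/7

Column 2 is strictly dominated by 1 for Column (it gives Row more in every row).
The remaining 2×2 game on (a, b) × (1, 3) has no saddle point. Let Row play a with probability p; indifference gives −4p − 5(1−p) = −5p + (1−p), so p = 6/7.
Similarly Column's optimal q on 1 is 6/7, and the value is -4·(6/7) + (-5)·(1/7) = -29/7.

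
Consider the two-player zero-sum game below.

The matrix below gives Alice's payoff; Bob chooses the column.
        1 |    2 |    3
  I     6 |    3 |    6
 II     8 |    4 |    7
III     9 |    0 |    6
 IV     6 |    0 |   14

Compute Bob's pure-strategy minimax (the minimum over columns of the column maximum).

4

The worst case (largest entry) in each column is 1: 9, 2: 4, 3: 14.
The best (smallest) of these is 4.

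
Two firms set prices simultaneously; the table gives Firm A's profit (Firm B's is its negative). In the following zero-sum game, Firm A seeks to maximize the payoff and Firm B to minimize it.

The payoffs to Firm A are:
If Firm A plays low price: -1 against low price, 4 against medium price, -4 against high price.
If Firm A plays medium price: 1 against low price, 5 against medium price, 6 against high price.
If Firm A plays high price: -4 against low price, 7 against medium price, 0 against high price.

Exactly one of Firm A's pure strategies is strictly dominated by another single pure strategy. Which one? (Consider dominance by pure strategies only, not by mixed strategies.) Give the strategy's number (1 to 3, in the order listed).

1

Compare low price with medium price: 1 > -1, 5 > 4, 6 > -4.
So medium price strictly dominates low price for Firm A; low price is strictly dominated.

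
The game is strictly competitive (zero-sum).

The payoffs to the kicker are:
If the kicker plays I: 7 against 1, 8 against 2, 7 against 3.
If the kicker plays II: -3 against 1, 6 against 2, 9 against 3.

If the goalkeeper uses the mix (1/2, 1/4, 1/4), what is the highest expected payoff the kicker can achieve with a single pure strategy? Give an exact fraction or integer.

I: (7)·(1/2) + (8)·(1/4) + (7)·(1/4) = 29/4.
II: (-3)·(1/2) + (6)·(1/4) + (9)·(1/4) = 9/4.
The best pure response is I with expected payoff 29/4.

29/4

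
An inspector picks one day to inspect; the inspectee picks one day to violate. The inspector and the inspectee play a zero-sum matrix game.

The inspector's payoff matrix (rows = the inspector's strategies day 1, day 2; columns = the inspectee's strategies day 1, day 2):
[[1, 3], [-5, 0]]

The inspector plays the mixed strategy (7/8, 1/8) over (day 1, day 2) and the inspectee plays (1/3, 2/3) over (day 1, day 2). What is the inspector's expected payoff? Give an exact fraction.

11/6

Against (1/3, 2/3), each row's expected payoff is day 1: 7/3; day 2: -5/3.
Taking the (7/8, 1/8)-weighted average: (7/8)·(7/3) + (1/8)·(-5/3) = 11/6.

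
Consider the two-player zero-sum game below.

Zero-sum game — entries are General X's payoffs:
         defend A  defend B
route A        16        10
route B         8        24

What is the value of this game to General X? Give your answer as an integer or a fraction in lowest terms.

Row minima are 10 and 8, so General X's maximin is 10; column maxima are 16 and 24, so General Y's minimax is 16. These differ, so the equilibrium is in mixed strategies.
Let General X play route A with probability p. General Y is indifferent when 16p + 8(1−p) = 10p + 24(1−p), giving p = 8/11.
Let General Y play defend A with probability q. General X is indifferent when 16q + 10(1−q) = 8q + 24(1−q), giving q = 7/11.
The value is 16·(7/11) + (10)·(4/11) = 152/11.

152/11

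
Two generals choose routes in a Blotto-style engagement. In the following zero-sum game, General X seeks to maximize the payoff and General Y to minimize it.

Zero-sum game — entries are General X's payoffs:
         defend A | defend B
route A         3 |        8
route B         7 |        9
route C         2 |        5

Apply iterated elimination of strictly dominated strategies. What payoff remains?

7

Row route A is strictly dominated by row route B (7>3, 9>8); eliminate route A.
Column defend B is strictly dominated by defend A for General Y (7<9, 2<5); eliminate defend B.
Row route C is strictly dominated by row route B (7>2); eliminate route C.
Only (route B, defend A) remains, with payoff 7.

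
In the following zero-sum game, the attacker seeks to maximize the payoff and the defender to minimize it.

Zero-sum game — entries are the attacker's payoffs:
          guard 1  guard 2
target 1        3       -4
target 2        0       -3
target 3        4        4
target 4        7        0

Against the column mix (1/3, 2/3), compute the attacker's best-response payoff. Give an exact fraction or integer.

target 1: (3)·(1/3) + (-4)·(2/3) = -5/3.
target 2: (0)·(1/3) + (-3)·(2/3) = -2.
target 3: (4)·(1/3) + (4)·(2/3) = 4.
target 4: (7)·(1/3) + (0)·(2/3) = 7/3.
The best pure response is target 3 with expected payoff 4.

4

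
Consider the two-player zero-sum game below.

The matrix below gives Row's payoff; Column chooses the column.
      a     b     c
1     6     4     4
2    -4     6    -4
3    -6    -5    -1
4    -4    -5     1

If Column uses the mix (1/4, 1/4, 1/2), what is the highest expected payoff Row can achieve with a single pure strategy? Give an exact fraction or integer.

1: (6)·(1/4) + (4)·(1/4) + (4)·(1/2) = 9/2.
2: (-4)·(1/4) + (6)·(1/4) + (-4)·(1/2) = -3/2.
3: (-6)·(1/4) + (-5)·(1/4) + (-1)·(1/2) = -13/4.
4: (-4)·(1/4) + (-5)·(1/4) + (1)·(1/2) = -7/4.
The best pure response is 1 with expected payoff 9/2.

9/2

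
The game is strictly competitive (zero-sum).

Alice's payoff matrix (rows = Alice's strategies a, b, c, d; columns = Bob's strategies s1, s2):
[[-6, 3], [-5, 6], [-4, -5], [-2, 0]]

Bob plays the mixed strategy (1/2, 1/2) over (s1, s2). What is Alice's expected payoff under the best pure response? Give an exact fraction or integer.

1/2

a: (-6)·(1/2) + (3)·(1/2) = -3/2.
b: (-5)·(1/2) + (6)·(1/2) = 1/2.
c: (-4)·(1/2) + (-5)·(1/2) = -9/2.
d: (-2)·(1/2) + (0)·(1/2) = -1.
The best pure response is b with expected payoff 1/2.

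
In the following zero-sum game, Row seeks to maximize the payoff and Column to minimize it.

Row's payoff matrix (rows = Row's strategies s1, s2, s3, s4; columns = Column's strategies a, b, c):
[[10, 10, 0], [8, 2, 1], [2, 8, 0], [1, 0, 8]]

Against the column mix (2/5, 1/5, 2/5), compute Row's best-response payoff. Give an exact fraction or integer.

6

s1: (10)·(2/5) + (10)·(1/5) + (0)·(2/5) = 6.
s2: (8)·(2/5) + (2)·(1/5) + (1)·(2/5) = 4.
s3: (2)·(2/5) + (8)·(1/5) + (0)·(2/5) = 12/5.
s4: (1)·(2/5) + (0)·(1/5) + (8)·(2/5) = 18/5.
The best pure response is s1 with expected payoff 6.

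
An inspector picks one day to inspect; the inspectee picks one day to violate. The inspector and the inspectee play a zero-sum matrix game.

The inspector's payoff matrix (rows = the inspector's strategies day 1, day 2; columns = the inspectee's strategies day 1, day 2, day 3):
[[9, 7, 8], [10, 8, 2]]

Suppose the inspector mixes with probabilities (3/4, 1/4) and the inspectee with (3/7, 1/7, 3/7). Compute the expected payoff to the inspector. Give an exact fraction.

109/14

Against (3/7, 1/7, 3/7), each row's expected payoff is day 1: 58/7; day 2: 44/7.
Taking the (3/4, 1/4)-weighted average: (3/4)·(58/7) + (1/4)·(44/7) = 109/14.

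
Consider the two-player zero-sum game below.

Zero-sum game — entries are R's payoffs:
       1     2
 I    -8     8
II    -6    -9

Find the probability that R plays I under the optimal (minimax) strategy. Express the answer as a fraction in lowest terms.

Row minima are -8 and -9, so R's maximin is -8; column maxima are -6 and 8, so C's minimax is -6. These differ, so the equilibrium is in mixed strategies.
Let R play I with probability p. C is indifferent when −8p − 6(1−p) = 8p − 9(1−p), giving p = 3/19.

3/19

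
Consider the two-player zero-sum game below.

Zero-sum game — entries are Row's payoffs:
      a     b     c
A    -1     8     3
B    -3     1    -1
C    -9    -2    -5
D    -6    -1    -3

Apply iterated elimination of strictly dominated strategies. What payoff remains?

Column c is strictly dominated by a for Column (-1<3, -3<-1, -9<-5, -6<-3); eliminate c.
Row B is strictly dominated by row A (-1>-3, 8>1); eliminate B.
Row D is strictly dominated by row A (-1>-6, 8>-1); eliminate D.
Row C is strictly dominated by row A (-1>-9, 8>-2); eliminate C.
Column b is strictly dominated by a for Column (-1<8); eliminate b.
Only (A, a) remains, with payoff -1.

-1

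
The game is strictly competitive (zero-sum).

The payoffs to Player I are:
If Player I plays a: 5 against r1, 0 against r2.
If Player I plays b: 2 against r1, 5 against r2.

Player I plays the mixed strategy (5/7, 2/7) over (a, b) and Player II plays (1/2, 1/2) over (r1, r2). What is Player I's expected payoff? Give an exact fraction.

Against (1/2, 1/2), each row's expected payoff is a: 5/2; b: 7/2.
Taking the (5/7, 2/7)-weighted average: (5/7)·(5/2) + (2/7)·(7/2) = 39/14.

39/14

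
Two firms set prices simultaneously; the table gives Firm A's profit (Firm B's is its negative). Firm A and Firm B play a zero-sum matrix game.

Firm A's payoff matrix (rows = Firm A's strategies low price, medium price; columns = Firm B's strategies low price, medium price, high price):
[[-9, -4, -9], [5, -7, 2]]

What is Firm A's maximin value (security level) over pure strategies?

-7

The worst-case payoff for each row is low price: -9, medium price: -7.
The best of these is -7.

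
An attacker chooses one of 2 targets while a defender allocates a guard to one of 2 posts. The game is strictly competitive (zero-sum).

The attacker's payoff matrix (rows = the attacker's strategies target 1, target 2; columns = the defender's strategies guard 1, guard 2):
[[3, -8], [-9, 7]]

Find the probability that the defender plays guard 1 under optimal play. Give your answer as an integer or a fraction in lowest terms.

5/9

Row minima are -8 and -9, so the attacker's maximin is -8; column maxima are 3 and 7, so the defender's minimax is 3. These differ, so the equilibrium is in mixed strategies.
Let the defender play guard 1 with probability q. The attacker is indifferent when 3q − 8(1−q) = −9q + 7(1−q), giving q = 5/9.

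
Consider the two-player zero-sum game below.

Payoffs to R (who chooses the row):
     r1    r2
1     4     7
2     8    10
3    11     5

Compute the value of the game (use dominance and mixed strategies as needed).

Row 1 is strictly dominated by row 2, so R never plays it.
The remaining 2×2 game on (2, 3) × (r1, r2) has no saddle point. Let R play 2 with probability p; indifference gives 8p + 11(1−p) = 10p + 5(1−p), so p = 3/4.
Similarly C's optimal q on r1 is 5/8, and the value is 8·(5/8) + (10)·(3/8) = 35/4.

35/4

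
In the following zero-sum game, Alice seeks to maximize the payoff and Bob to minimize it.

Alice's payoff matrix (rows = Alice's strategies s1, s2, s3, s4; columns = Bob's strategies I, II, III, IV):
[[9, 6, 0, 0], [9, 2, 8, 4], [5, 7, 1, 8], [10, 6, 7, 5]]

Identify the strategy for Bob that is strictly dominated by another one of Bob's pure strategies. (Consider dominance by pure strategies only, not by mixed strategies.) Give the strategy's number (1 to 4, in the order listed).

1

Bob prefers columns that give Alice less. Compare I with III: 0 < 9, 8 < 9, 1 < 5, 7 < 10.
So III strictly dominates I for Bob; I is strictly dominated.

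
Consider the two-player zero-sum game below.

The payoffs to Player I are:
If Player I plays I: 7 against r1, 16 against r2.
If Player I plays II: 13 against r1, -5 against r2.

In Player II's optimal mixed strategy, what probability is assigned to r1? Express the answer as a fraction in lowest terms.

7/9

Row minima are 7 and -5, so Player I's maximin is 7; column maxima are 13 and 16, so Player II's minimax is 13. These differ, so the equilibrium is in mixed strategies.
Let Player II play r1 with probability q. Player I is indifferent when 7q + 16(1−q) = 13q − 5(1−q), giving q = 7/9.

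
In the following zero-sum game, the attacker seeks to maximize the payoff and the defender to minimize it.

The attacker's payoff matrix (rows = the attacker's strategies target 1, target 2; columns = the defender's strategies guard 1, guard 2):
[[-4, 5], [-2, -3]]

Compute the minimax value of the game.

-11/5

Row minima are -4 and -3, so the attacker's maximin is -3; column maxima are -2 and 5, so the defender's minimax is -2. These differ, so the equilibrium is in mixed strategies.
Let the attacker play target 1 with probability p. The defender is indifferent when −4p − 2(1−p) = 5p − 3(1−p), giving p = 1/10.
Let the defender play guard 1 with probability q. The attacker is indifferent when −4q + 5(1−q) = −2q − 3(1−q), giving q = 4/5.
The value is -4·(4/5) + (5)·(1/5) = -11/5.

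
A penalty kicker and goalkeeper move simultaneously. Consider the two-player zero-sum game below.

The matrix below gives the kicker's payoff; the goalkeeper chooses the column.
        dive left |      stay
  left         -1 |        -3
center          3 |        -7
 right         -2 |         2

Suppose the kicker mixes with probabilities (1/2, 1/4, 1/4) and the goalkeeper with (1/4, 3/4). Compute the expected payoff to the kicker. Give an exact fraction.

Against (1/4, 3/4), each row's expected payoff is left: -5/2; center: -9/2; right: 1.
Taking the (1/2, 1/4, 1/4)-weighted average: (1/2)·(-5/2) + (1/4)·(-9/2) + (1/4)·(1) = -17/8.

-17/8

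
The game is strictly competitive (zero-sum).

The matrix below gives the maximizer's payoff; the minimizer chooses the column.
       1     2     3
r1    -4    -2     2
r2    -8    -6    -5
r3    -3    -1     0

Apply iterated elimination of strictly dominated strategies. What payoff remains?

-3

Row r2 is strictly dominated by row r1 (-4>-8, -2>-6, 2>-5); eliminate r2.
Column 3 is strictly dominated by 1 for the minimizer (-4<2, -3<0); eliminate 3.
Row r1 is strictly dominated by row r3 (-3>-4, -1>-2); eliminate r1.
Column 2 is strictly dominated by 1 for the minimizer (-3<-1); eliminate 2.
Only (r3, 1) remains, with payoff -3.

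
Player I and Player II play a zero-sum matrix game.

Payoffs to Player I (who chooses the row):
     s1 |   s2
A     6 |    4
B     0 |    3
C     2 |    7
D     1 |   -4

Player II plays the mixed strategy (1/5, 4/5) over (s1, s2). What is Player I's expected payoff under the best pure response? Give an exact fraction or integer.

6

A: (6)·(1/5) + (4)·(4/5) = 22/5.
B: (0)·(1/5) + (3)·(4/5) = 12/5.
C: (2)·(1/5) + (7)·(4/5) = 6.
D: (1)·(1/5) + (-4)·(4/5) = -3.
The best pure response is C with expected payoff 6.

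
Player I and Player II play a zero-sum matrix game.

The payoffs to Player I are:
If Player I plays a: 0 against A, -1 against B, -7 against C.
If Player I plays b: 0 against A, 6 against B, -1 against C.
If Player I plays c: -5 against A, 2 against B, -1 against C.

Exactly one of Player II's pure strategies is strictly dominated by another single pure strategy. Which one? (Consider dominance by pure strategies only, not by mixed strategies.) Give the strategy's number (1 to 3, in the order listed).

Player II prefers columns that give Player I less. Compare B with C: -7 < -1, -1 < 6, -1 < 2.
So C strictly dominates B for Player II; B is strictly dominated.

2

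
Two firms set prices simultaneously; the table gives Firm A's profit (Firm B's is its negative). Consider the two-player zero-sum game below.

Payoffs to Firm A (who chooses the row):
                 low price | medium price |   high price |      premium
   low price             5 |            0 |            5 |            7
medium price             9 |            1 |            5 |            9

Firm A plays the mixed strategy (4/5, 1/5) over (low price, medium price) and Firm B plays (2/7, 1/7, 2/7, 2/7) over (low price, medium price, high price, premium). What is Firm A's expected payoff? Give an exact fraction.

Against (2/7, 1/7, 2/7, 2/7), each row's expected payoff is low price: 34/7; medium price: 47/7.
Taking the (4/5, 1/5)-weighted average: (4/5)·(34/7) + (1/5)·(47/7) = 183/35.

183/35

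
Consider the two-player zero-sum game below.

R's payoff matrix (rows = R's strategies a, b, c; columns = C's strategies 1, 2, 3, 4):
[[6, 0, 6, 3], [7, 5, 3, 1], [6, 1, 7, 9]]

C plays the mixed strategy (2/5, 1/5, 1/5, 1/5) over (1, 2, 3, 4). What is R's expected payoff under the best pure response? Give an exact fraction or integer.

29/5

a: (6)·(2/5) + (0)·(1/5) + (6)·(1/5) + (3)·(1/5) = 21/5.
b: (7)·(2/5) + (5)·(1/5) + (3)·(1/5) + (1)·(1/5) = 23/5.
c: (6)·(2/5) + (1)·(1/5) + (7)·(1/5) + (9)·(1/5) = 29/5.
The best pure response is c with expected payoff 29/5.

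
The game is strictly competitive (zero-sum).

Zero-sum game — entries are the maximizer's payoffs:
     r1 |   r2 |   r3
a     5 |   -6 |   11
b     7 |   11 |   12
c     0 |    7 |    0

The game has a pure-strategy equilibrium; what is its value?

7

Row minima: -6, 7, 0 → the maximizer's maximin is 7.
Column maxima: 7, 11, 12 → the minimizer's minimax is 7.
They coincide at (b, r1), so the value is 7.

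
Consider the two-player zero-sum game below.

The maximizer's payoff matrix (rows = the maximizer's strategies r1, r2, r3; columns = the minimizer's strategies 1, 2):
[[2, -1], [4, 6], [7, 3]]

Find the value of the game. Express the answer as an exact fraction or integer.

Row r1 is strictly dominated by row r3, so the maximizer never plays it.
The remaining 2×2 game on (r2, r3) × (1, 2) has no saddle point. Let the maximizer play r2 with probability p; indifference gives 4p + 7(1−p) = 6p + 3(1−p), so p = 2/3.
Similarly the minimizer's optimal q on 1 is 1/2, and the value is 4·(1/2) + (6)·(1/2) = 5.

5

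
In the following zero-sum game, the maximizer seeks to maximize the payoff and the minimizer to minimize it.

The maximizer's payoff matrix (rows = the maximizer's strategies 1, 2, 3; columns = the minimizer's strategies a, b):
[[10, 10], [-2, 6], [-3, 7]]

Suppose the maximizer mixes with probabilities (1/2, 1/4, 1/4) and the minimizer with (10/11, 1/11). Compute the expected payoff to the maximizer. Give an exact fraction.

183/44

Against (10/11, 1/11), each row's expected payoff is 1: 10; 2: -14/11; 3: -23/11.
Taking the (1/2, 1/4, 1/4)-weighted average: (1/2)·(10) + (1/4)·(-14/11) + (1/4)·(-23/11) = 183/44.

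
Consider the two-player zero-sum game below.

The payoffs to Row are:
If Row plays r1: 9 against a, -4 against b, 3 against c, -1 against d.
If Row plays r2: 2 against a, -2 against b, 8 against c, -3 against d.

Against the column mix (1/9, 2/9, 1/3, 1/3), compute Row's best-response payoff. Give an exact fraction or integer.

13/9

r1: (9)·(1/9) + (-4)·(2/9) + (3)·(1/3) + (-1)·(1/3) = 7/9.
r2: (2)·(1/9) + (-2)·(2/9) + (8)·(1/3) + (-3)·(1/3) = 13/9.
The best pure response is r2 with expected payoff 13/9.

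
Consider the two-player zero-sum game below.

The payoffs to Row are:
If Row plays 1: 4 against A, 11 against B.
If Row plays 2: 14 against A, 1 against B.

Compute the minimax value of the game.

Row minima are 4 and 1, so Row's maximin is 4; column maxima are 14 and 11, so Column's minimax is 11. These differ, so the equilibrium is in mixed strategies.
Let Row play 1 with probability p. Column is indifferent when 4p + 14(1−p) = 11p + (1−p), giving p = 13/20.
Let Column play A with probability q. Row is indifferent when 4q + 11(1−q) = 14q + (1−q), giving q = 1/2.
The value is 4·(1/2) + (11)·(1/2) = 15/2.

15/2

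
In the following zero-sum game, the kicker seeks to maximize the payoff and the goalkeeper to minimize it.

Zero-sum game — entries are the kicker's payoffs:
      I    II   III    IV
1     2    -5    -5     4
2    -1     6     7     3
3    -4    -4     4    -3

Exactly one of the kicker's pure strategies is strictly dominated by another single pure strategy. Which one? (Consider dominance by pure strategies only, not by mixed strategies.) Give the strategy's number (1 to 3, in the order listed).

3

Compare 3 with 2: -1 > -4, 6 > -4, 7 > 4, 3 > -3.
So 2 strictly dominates 3 for the kicker; 3 is strictly dominated.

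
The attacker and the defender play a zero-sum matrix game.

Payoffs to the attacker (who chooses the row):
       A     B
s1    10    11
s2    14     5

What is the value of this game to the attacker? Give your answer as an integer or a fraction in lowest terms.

Row minima are 10 and 5, so the attacker's maximin is 10; column maxima are 14 and 11, so the defender's minimax is 11. These differ, so the equilibrium is in mixed strategies.
Let the attacker play s1 with probability p. The defender is indifferent when 10p + 14(1−p) = 11p + 5(1−p), giving p = 9/10.
Let the defender play A with probability q. The attacker is indifferent when 10q + 11(1−q) = 14q + 5(1−q), giving q = 3/5.
The value is 10·(3/5) + (11)·(2/5) = 52/5.

52/5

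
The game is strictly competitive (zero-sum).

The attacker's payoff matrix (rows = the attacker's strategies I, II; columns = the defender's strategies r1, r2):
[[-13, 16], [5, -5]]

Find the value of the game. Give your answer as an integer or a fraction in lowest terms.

5/13

Row minima are -13 and -5, so the attacker's maximin is -5; column maxima are 5 and 16, so the defender's minimax is 5. These differ, so the equilibrium is in mixed strategies.
Let the attacker play I with probability p. The defender is indifferent when −13p + 5(1−p) = 16p − 5(1−p), giving p = 10/39.
Let the defender play r1 with probability q. The attacker is indifferent when −13q + 16(1−q) = 5q − 5(1−q), giving q = 7/13.
The value is -13·(7/13) + (16)·(6/13) = 5/13.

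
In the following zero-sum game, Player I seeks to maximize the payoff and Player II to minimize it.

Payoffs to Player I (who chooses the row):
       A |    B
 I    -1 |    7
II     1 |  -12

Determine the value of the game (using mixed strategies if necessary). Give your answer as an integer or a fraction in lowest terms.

-5/21

Row minima are -1 and -12, so Player I's maximin is -1; column maxima are 1 and 7, so Player II's minimax is 1. These differ, so the equilibrium is in mixed strategies.
Let Player I play I with probability p. Player II is indifferent when −p + (1−p) = 7p − 12(1−p), giving p = 13/21.
Let Player II play A with probability q. Player I is indifferent when −q + 7(1−q) = q − 12(1−q), giving q = 19/21.
The value is -1·(19/21) + (7)·(2/21) = -5/21.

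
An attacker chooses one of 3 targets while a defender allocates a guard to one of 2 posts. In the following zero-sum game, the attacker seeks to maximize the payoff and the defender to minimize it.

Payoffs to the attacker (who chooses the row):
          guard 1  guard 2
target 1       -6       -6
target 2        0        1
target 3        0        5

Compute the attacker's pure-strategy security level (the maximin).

0

The worst-case payoff for each row is target 1: -6, target 2: 0, target 3: 0.
The best of these is 0.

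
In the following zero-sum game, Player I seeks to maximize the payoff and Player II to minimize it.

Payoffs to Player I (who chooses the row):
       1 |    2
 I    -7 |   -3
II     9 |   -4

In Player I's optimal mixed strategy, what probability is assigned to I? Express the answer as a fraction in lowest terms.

13/17

Row minima are -7 and -4, so Player I's maximin is -4; column maxima are 9 and -3, so Player II's minimax is -3. These differ, so the equilibrium is in mixed strategies.
Let Player I play I with probability p. Player II is indifferent when −7p + 9(1−p) = −3p − 4(1−p), giving p = 13/17.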